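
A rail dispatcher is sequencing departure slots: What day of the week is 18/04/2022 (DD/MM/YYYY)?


Date: 2022-04-18
January 1, 2022 is a Saturday
Day of year: 108
Offset from Jan 1: 107 days
107 mod 7 = 2
Result: Monday

Monday


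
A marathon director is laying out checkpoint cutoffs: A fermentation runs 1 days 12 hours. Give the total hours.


Days: 1
Extra hours: 12
Hours per day: 24
Days to hours: 1 x 24 = 24
Total: 24 + 12 = 36

36


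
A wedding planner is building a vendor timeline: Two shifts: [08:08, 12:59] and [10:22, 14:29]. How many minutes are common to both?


Interval A: [488, 779] minutes from midnight
Interval B: [622, 869] minutes from midnight
Overlap start = max(488, 622) = 622
Overlap end = min(779, 869) = 779
Overlap = 779 - 622 = 157 minutes

157


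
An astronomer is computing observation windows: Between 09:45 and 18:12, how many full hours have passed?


Start: 09:45
End: 18:12
Hour difference: 18 - 9 = 9 hours
Minute difference: 12 - 45 = -33 minutes
Total minutes: 507
Complete hours: 507 / 60 = 8 (remainder 27)

8


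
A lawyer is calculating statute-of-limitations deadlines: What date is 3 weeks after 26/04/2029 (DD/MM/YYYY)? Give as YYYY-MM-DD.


Start: 2029-04-26
Weeks to add: 3
Convert to days: 3 x 7 = 21 days
Add 21 days to 2029-04-26
Result: 2029-05-17

2029-05-17


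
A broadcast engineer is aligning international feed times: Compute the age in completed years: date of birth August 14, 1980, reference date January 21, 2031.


Birth: 1980-08-14
Reference: 2031-01-21
Year difference: 2031 - 1980 = 51
Has birthday (08-14) occurred by 01-21? No
Birthday not yet reached this year -> subtract 1
Age in full years: 50

50


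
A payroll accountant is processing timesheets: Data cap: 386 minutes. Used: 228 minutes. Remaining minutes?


Total budget: 386 minutes
Time used: 228 minutes
Remaining: 386 - 228 = 158 minutes
Percent used: 59.1%
Percent remaining: 40.9%

158


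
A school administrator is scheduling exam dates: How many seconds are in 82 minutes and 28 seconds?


Minutes: 82
Seconds: 28
Convert minutes to seconds: 82 x 60 = 4920
Add remaining seconds: 4920 + 28 = 4948

4948


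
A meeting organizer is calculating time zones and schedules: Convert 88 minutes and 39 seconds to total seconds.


Minutes: 88
Extra seconds: 39
Seconds per minute: 60
Minutes to seconds: 88 x 60 = 5280
Total: 5280 + 39 = 5319

5319


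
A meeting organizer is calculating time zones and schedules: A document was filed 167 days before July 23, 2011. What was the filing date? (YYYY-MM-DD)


Start: 2011-07-23
Subtracting 167 days
Days already passed in July: 23
After going back through July: 144 more days to subtract
June 2011: 30 days, 114 remaining
May 2011: 31 days, 83 remaining
April 2011: 30 days, 53 remaining
March 2011: 31 days, 22 remaining
Result: 2011-02-06

2011-02-06


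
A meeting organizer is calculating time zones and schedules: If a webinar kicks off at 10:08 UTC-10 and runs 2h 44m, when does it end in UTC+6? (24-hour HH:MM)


Start: 10:08 in UTC-10
Step 1 - add duration:
  minutes: 8 + 44 = 52
  hours: 10 + 2 + 0 = 12
  end in UTC-10: 12:52
Step 2 - convert UTC-10 -> UTC+6:
  offset difference: 6 - (-10) = 16 hours
  12 + (16) = 28 -> mod 24 = 4
Result: 04:52 in UTC+6

04:52


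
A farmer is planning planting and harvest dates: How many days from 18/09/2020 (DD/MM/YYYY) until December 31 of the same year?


Start: September 18, 2020
End: December 31, 2020
Days left in September: 12
October: 31
November: 30
December: 31
Sum of remaining months: 92
Total: 12 + 92 = 104

104


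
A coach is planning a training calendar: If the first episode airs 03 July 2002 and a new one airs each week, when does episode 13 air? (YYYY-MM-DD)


First occurrence: 2002-07-03 (occurrence 1)
Each occurrence is 7 days after the previous.
Occurrence 13 is 12 weeks after the first.
12 weeks = 84 days
2002-07-03 + 84 days = 2002-09-25

2002-09-25


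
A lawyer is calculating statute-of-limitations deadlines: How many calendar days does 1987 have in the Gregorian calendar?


Year: 1987
Check leap year rules:
Divisible by 4? No
1987 is not a leap year
Days: 365

365


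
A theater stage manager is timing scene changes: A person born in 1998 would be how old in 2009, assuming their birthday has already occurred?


Birth year: 1998
Current year: 2009
Age = current year - birth year
Age = 2009 - 1998 = 11

11


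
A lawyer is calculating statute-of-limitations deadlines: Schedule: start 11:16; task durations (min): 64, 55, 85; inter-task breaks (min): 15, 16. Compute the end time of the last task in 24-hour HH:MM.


Start: 11:16 = 676 min from midnight
  after task 1 (64 min): 12:20
  after break (15 min): 12:35
  after task 2 (55 min): 13:30
  after break (16 min): 13:46
  after task 3 (85 min): 15:11
Total elapsed: 235 minutes
End time: 15:11

15:11


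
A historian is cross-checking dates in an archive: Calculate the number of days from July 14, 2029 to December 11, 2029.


Start date: 2029-07-14
End date: 2029-12-11
Jul 2029: +18 days
Aug 2029: +31 days
Sep 2029: +30 days
... (3 more months)
Total: 150 days

150


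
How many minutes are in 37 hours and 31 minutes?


Hours: 37
Minutes: 31
Convert hours to minutes: 37 x 60 = 2220
Add remaining minutes: 2220 + 31 = 2251

2251


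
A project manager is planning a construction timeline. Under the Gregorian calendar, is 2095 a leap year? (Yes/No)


Year: 2095
Divisible by 4? 2095 / 4 = 523.75 -> No
Not divisible by 4, so NOT a leap year

No


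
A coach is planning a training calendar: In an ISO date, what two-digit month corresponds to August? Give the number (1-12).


Calendar month order:
7. July
8. August <--
9. September
August is month number 8

8


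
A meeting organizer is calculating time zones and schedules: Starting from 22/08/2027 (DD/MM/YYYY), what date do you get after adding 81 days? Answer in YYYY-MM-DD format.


Start: 2027-08-22
Adding 81 days
Days remaining in August: 9
After August: 72 days still to add
September 2027: 30 days, 42 remaining
October 2027: 31 days, 11 remaining
November 2027 has 30 days, need 11
Result: 2027-11-11

2027-11-11


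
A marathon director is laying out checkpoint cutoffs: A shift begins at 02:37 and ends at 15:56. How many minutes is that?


Start time: 02:37 = 157 minutes from midnight
End time: 15:56 = 956 minutes from midnight
Difference: 956 - 157 = 799 minutes
That is 13 hours and 19 minutes

799


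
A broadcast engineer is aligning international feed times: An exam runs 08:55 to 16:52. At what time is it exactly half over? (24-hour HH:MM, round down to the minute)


Start time: 08:55 = 535 minutes from midnight
End time: 16:52 = 1012 minutes from midnight
Sum: 535 + 1012 = 1547
Midpoint: 1547 / 2 = 773 minutes
Convert: 773 / 60 = 12 hours, 53 minutes
Result: 12:53

12:53


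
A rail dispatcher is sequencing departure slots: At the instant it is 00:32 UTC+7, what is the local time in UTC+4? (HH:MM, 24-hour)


Local time: 00:32 at UTC+7 (offset 7h)
Target zone: UTC+4 (offset 4h)
Difference: 4 - (7) = -3 hours
Calculation: 0 + (-3) = -3
Wraparound: (-3) mod 24 = 21
Result: 21:32

21:32


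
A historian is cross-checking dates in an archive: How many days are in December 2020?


Month: December
Year: 2020
December is a 31-day month
Total: 31 days

31


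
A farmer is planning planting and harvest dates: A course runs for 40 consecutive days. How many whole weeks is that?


Total days: 40
Days per week: 7
Division: 40 / 7 = 5 remainder 5
Complete weeks: 5
Remaining days: 5

5


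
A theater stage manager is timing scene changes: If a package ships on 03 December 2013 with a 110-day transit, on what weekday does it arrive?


Start: 2013-12-03 (Tuesday)
Step 1 - find target date: add 110 days
  2013-12-03 + 110 days = 2014-03-23
Step 2 - day of week:
  110 mod 7 = 5
  Tuesday + 5 days -> Sunday
Result: Sunday (2014-03-23)

Sunday


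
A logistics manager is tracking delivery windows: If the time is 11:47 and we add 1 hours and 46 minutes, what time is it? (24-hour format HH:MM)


Start time: 11:47
Adding: 1 hours 46 minutes
Minutes: 47 + 46 = 93
Minute overflow: 93 >= 60, so carry 1 hour, minutes = 33
Hours: 11 + 1 + 1 = 13
Result: 13:33

13:33


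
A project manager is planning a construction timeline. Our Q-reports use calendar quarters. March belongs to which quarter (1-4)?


Month: March (month 3)
Q1: January-March (months 1-3)
Q2: April-June (months 4-6)
Q3: July-September (months 7-9)
Q4: October-December (months 10-12)
Month 3 falls in Q1

1


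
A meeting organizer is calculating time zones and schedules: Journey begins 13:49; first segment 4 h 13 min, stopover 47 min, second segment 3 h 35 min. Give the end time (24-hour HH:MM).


Depart: 13:49
Leg 1: +253 min -> 18:02
Layover: +47 min -> 18:49
Leg 2: +215 min -> 22:24
Total travel: 515 minutes = 8h 35m
Arrival: 22:24

22:24


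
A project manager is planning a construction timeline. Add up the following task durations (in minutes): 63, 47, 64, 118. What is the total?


Durations: 63, 47, 64, 118
Running sum: 63
+ 47 = 110
+ 64 = 174
+ 118 = 292
Total duration: 292 minutes
That is 4 hours and 52 minutes

292


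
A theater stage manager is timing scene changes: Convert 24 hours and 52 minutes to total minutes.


Hours: 24
Extra minutes: 52
Minutes per hour: 60
Hours to minutes: 24 x 60 = 1440
Total: 1440 + 52 = 1492

1492


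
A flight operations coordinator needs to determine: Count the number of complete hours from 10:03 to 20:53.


Start: 10:03
End: 20:53
Hour difference: 20 - 10 = 10 hours
Minute difference: 53 - 3 = 50 minutes
Total minutes: 650
Complete hours: 650 / 60 = 10 (remainder 50)

10


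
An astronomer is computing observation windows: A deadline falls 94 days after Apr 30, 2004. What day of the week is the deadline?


Start: 2004-04-30 (Friday)
Step 1 - find target date: add 94 days
  2004-04-30 + 94 days = 2004-08-02
Step 2 - day of week:
  94 mod 7 = 3
  Friday + 3 days -> Monday
Result: Monday (2004-08-02)

Monday


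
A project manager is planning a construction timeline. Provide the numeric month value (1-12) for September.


Calendar month order:
8. August
9. September <--
10. October
September is month number 9

9


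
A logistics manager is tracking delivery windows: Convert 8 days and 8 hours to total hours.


Days: 8
Extra hours: 8
Hours per day: 24
Days to hours: 8 x 24 = 192
Total: 192 + 8 = 200

200


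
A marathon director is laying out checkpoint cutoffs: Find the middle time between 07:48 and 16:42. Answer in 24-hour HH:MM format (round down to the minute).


Start time: 07:48 = 468 minutes from midnight
End time: 16:42 = 1002 minutes from midnight
Sum: 468 + 1002 = 1470
Midpoint: 1470 / 2 = 735 minutes
Convert: 735 / 60 = 12 hours, 15 minutes
Result: 12:15

12:15


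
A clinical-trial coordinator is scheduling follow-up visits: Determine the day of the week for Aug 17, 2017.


Date: 2017-08-17
January 1, 2017 is a Sunday
Day of year: 229
Offset from Jan 1: 228 days
228 mod 7 = 4
Result: Thursday

Thursday


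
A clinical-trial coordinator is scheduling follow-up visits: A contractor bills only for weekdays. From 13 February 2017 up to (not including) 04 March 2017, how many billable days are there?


Start: 2017-02-13 (Monday)
End (exclusive): 2017-03-04 (Saturday)
Total calendar days: 19
Full weeks: 19 // 7 = 2 -> 10 weekdays
Remaining 5 days starting on Monday:
  Mon(w), Tue(w), Wed(w), Thu(w), Fri(w) -> 5 weekdays
Total business days: 10 + 5 = 15

15


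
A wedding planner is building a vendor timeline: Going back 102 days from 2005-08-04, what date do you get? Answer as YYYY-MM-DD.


Start: 2005-08-04
Subtracting 102 days
Days already passed in August: 4
After going back through August: 98 more days to subtract
July 2005: 31 days, 67 remaining
June 2005: 30 days, 37 remaining
May 2005: 31 days, 6 remaining
April 2005 has 30 days, need 6
Result: 2005-04-24

2005-04-24


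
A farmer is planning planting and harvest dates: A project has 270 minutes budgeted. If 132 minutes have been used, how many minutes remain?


Total budget: 270 minutes
Time used: 132 minutes
Remaining: 270 - 132 = 138 minutes
Percent used: 48.9%
Percent remaining: 51.1%

138


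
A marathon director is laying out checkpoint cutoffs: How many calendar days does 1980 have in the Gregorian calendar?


Year: 1980
Check leap year rules:
Divisible by 4? Yes
Divisible by 100? No
1980 is a leap year
Days: 366

366


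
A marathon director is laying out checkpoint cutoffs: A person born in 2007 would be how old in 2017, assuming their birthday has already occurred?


Birth year: 2007
Current year: 2017
Age = current year - birth year
Age = 2017 - 2007 = 10

10


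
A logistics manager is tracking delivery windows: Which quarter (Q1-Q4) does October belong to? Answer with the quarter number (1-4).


Month: October (month 10)
Q1: January-March (months 1-3)
Q2: April-June (months 4-6)
Q3: July-September (months 7-9)
Q4: October-December (months 10-12)
Month 10 falls in Q4

4


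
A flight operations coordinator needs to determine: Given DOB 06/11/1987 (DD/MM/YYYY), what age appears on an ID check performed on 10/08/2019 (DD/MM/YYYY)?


Birth: 1987-11-06
Reference: 2019-08-10
Year difference: 2019 - 1987 = 32
Has birthday (11-06) occurred by 08-10? No
Birthday not yet reached this year -> subtract 1
Age in full years: 31

31


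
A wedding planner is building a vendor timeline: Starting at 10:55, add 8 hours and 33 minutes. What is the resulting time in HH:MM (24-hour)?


Start time: 10:55
Adding: 8 hours 33 minutes
Minutes: 55 + 33 = 88
Minute overflow: 88 >= 60, so carry 1 hour, minutes = 28
Hours: 10 + 8 + 1 = 19
Result: 19:28

19:28


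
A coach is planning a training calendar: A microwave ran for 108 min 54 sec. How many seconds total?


Minutes: 108
Extra seconds: 54
Seconds per minute: 60
Minutes to seconds: 108 x 60 = 6480
Total: 6480 + 54 = 6534

6534


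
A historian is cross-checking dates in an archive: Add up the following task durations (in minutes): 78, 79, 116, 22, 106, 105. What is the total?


Durations: 78, 79, 116, 22, 106, 105
Running sum: 78
+ 79 = 157
+ 116 = 273
+ 22 = 295
+ 106 = 401
+ 105 = 506
Total duration: 506 minutes
That is 8 hours and 26 minutes

506


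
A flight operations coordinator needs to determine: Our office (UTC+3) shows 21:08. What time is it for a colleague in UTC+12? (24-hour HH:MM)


Local time: 21:08 at UTC+3 (offset 3h)
Target zone: UTC+12 (offset 12h)
Difference: 12 - (3) = 9 hours
Calculation: 21 + (9) = 30
Wraparound: (30) mod 24 = 6
Result: 06:08

06:08


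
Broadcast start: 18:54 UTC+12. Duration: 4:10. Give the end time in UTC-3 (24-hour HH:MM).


Start: 18:54 in UTC+12
Step 1 - add duration:
  minutes: 54 + 10 = 64 (carry 1h)
  hours: 18 + 4 + 1 = 23
  end in UTC+12: 23:04
Step 2 - convert UTC+12 -> UTC-3:
  offset difference: -3 - (12) = -15 hours
  23 + (-15) = 8 -> mod 24 = 8
Result: 08:04 in UTC-3

08:04


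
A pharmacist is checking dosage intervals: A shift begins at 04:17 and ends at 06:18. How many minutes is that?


Start time: 04:17 = 257 minutes from midnight
End time: 06:18 = 378 minutes from midnight
Difference: 378 - 257 = 121 minutes
That is 2 hours and 1 minutes

121


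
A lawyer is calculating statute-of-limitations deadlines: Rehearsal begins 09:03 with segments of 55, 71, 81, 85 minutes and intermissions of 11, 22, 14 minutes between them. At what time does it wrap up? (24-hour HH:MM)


Start: 09:03 = 543 min from midnight
  after task 1 (55 min): 09:58
  after break (11 min): 10:09
  after task 2 (71 min): 11:20
  after break (22 min): 11:42
  after task 3 (81 min): 13:03
  after break (14 min): 13:17
  after task 4 (85 min): 14:42
Total elapsed: 339 minutes
End time: 14:42

14:42


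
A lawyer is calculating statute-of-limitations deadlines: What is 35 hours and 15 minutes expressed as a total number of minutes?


Hours: 35
Minutes: 15
Convert hours to minutes: 35 x 60 = 2100
Add remaining minutes: 2100 + 15 = 2115

2115


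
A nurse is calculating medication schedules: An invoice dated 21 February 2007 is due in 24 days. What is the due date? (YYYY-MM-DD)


Start: 2007-02-21
Adding 24 days
Days remaining in February: 7
After February: 17 days still to add
March 2007 has 31 days, need 17
Result: 2007-03-17

2007-03-17


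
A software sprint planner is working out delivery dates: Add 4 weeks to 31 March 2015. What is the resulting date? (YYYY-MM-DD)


Start: 2015-03-31
Weeks to add: 4
Convert to days: 4 x 7 = 28 days
Add 28 days to 2015-03-31
Result: 2015-04-28

2015-04-28


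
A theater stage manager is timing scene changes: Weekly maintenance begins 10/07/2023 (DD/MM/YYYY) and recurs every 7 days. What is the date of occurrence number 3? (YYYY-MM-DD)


First occurrence: 2023-07-10 (occurrence 1)
Each occurrence is 7 days after the previous.
Occurrence 3 is 2 weeks after the first.
2 weeks = 14 days
2023-07-10 + 14 days = 2023-07-24

2023-07-24


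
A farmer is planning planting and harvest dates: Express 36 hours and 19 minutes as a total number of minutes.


Hours: 36
Extra minutes: 19
Minutes per hour: 60
Hours to minutes: 36 x 60 = 2160
Total: 2160 + 19 = 2179

2179


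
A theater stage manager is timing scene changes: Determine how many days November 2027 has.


Month: November
Year: 2027
November is a 30-day month
Total: 30 days

30


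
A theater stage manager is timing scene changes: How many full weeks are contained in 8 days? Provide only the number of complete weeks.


Total days: 8
Days per week: 7
Division: 8 / 7 = 1 remainder 1
Complete weeks: 1
Remaining days: 1

1


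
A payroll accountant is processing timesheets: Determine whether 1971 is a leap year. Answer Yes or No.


Year: 1971
Divisible by 4? 1971 / 4 = 492.75 -> No
Not divisible by 4, so NOT a leap year

No


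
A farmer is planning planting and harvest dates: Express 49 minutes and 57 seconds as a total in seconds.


Minutes: 49
Seconds: 57
Convert minutes to seconds: 49 x 60 = 2940
Add remaining seconds: 2940 + 57 = 2997

2997


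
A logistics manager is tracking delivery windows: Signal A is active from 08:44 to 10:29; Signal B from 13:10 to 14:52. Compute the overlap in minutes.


Interval A: [524, 629] minutes from midnight
Interval B: [790, 892] minutes from midnight
Overlap start = max(524, 790) = 790
Overlap end = min(629, 892) = 629
End <= start, so the intervals do not overlap: 0 minutes

0


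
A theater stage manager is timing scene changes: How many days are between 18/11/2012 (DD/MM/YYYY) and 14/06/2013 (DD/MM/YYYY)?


Start date: 2012-11-18
End date: 2013-06-14
Nov 2012: +13 days
Dec 2012: +31 days
Jan 2013: +31 days
... (5 more months)
Total: 208 days

208


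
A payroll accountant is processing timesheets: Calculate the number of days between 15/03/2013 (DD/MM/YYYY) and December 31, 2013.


Start: March 15, 2013
End: December 31, 2013
Days left in March: 16
April: 30
May: 31
June: 30
July: 31
... plus remaining months
Sum of remaining months: 275
Total: 16 + 275 = 291

291


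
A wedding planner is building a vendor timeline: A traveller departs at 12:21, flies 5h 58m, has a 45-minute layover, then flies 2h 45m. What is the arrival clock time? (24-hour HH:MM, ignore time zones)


Depart: 12:21
Leg 1: +358 min -> 18:19
Layover: +45 min -> 19:04
Leg 2: +165 min -> 21:49
Total travel: 568 minutes = 9h 28m
Arrival: 21:49

21:49


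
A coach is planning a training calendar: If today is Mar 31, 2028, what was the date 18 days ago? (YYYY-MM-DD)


Start: 2028-03-31
Subtracting 18 days
Days already passed in March: 31
Result: 2028-03-13

2028-03-13


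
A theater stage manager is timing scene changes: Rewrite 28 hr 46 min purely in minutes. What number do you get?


Hours: 28
Extra minutes: 46
Minutes per hour: 60
Hours to minutes: 28 x 60 = 1680
Total: 1680 + 46 = 1726

1726


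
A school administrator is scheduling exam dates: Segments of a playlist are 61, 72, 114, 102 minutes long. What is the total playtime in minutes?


Durations: 61, 72, 114, 102
Running sum: 61
+ 72 = 133
+ 114 = 247
+ 102 = 349
Total duration: 349 minutes
That is 5 hours and 49 minutes

349


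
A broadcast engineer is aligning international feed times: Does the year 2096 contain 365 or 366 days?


Year: 2096
Check leap year rules:
Divisible by 4? Yes
Divisible by 100? No
2096 is a leap year
Days: 366

366


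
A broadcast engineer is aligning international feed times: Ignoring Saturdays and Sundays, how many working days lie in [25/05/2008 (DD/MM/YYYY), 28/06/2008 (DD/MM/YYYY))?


Start: 2008-05-25 (Sunday)
End (exclusive): 2008-06-28 (Saturday)
Total calendar days: 34
Full weeks: 34 // 7 = 4 -> 20 weekdays
Remaining 6 days starting on Sunday:
  Sun(-), Mon(w), Tue(w), Wed(w), Thu(w), Fri(w) -> 5 weekdays
Total business days: 20 + 5 = 25

25


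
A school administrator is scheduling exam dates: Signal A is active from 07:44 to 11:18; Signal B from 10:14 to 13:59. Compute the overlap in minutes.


Interval A: [464, 678] minutes from midnight
Interval B: [614, 839] minutes from midnight
Overlap start = max(464, 614) = 614
Overlap end = min(678, 839) = 678
Overlap = 678 - 614 = 64 minutes

64


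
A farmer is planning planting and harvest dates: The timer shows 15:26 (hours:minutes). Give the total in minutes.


Hours: 15
Minutes: 26
Convert hours to minutes: 15 x 60 = 900
Add remaining minutes: 900 + 26 = 926

926


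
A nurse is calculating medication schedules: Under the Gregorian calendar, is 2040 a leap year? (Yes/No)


Year: 2040
Divisible by 4? 2040 / 4 = 510.0 -> Yes
Divisible by 100? 2040 / 100 = 20.4 -> No
Divisible by 4 but not 100, so it IS a leap year

Yes


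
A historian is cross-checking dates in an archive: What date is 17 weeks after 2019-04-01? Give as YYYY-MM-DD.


Start: 2019-04-01
Weeks to add: 17
Convert to days: 17 x 7 = 119 days
Add 119 days to 2019-04-01
Result: 2019-07-29

2019-07-29


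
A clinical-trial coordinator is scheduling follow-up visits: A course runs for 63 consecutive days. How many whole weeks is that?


Total days: 63
Days per week: 7
Division: 63 / 7 = 9 remainder 0
Complete weeks: 9
Remaining days: 0

9


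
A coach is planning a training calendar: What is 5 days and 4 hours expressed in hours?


Days: 5
Extra hours: 4
Hours per day: 24
Days to hours: 5 x 24 = 120
Total: 120 + 4 = 124

124


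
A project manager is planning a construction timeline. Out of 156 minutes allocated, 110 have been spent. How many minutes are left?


Total budget: 156 minutes
Time used: 110 minutes
Remaining: 156 - 110 = 46 minutes
Percent used: 70.5%
Percent remaining: 29.5%

46


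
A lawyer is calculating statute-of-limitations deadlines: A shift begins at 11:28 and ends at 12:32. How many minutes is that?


Start time: 11:28 = 688 minutes from midnight
End time: 12:32 = 752 minutes from midnight
Difference: 752 - 688 = 64 minutes
That is 1 hours and 4 minutes

64


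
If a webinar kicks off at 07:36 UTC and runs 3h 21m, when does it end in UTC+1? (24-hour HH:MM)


Start: 07:36 in UTC
Step 1 - add duration:
  minutes: 36 + 21 = 57
  hours: 7 + 3 + 0 = 10
  end in UTC: 10:57
Step 2 - convert UTC -> UTC+1:
  offset difference: 1 - (0) = 1 hours
  10 + (1) = 11 -> mod 24 = 11
Result: 11:57 in UTC+1

11:57


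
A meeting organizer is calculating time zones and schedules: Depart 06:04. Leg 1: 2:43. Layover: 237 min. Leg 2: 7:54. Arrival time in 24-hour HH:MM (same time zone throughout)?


Depart: 06:04
Leg 1: +163 min -> 08:47
Layover: +237 min -> 12:44
Leg 2: +474 min -> 20:38
Total travel: 874 minutes = 14h 34m
Arrival: 20:38

20:38


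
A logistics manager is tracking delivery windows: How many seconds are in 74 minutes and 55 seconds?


Minutes: 74
Seconds: 55
Convert minutes to seconds: 74 x 60 = 4440
Add remaining seconds: 4440 + 55 = 4495

4495


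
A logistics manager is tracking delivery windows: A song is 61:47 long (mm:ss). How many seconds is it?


Minutes: 61
Extra seconds: 47
Seconds per minute: 60
Minutes to seconds: 61 x 60 = 3660
Total: 3660 + 47 = 3707

3707


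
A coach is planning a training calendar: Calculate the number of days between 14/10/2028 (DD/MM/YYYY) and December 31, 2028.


Start: October 14, 2028
End: December 31, 2028
Days left in October: 17
November: 30
December: 31
Sum of remaining months: 61
Total: 17 + 61 = 78

78


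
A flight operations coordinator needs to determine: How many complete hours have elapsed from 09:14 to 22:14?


Start: 09:14
End: 22:14
Hour difference: 22 - 9 = 13 hours
Minute difference: 14 - 14 = 0 minutes
Total minutes: 780
Complete hours: 780 / 60 = 13 (remainder 0)

13


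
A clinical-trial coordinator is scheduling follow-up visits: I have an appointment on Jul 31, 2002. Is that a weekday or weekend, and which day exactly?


Date: 2002-07-31
January 1, 2002 is a Tuesday
Day of year: 212
Offset from Jan 1: 211 days
211 mod 7 = 1
Result: Wednesday

Wednesday


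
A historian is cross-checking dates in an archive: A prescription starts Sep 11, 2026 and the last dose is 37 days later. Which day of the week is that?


Start: 2026-09-11 (Friday)
Step 1 - find target date: add 37 days
  2026-09-11 + 37 days = 2026-10-18
Step 2 - day of week:
  37 mod 7 = 2
  Friday + 2 days -> Sunday
Result: Sunday (2026-10-18)

Sunday


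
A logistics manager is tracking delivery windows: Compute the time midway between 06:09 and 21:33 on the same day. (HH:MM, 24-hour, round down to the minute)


Start time: 06:09 = 369 minutes from midnight
End time: 21:33 = 1293 minutes from midnight
Sum: 369 + 1293 = 1662
Midpoint: 1662 / 2 = 831 minutes
Convert: 831 / 60 = 13 hours, 51 minutes
Result: 13:51

13:51


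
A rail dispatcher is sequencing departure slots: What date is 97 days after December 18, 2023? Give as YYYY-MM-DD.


Start: 2023-12-18
Adding 97 days
Days remaining in December: 13
After December: 84 days still to add
January 2024: 31 days, 53 remaining
February 2024: 29 days, 24 remaining
March 2024 has 31 days, need 24
Result: 2024-03-24

2024-03-24


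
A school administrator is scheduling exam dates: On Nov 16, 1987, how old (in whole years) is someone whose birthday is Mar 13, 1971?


Birth: 1971-03-13
Reference: 1987-11-16
Year difference: 1987 - 1971 = 16
Has birthday (03-13) occurred by 11-16? Yes
Age in full years: 16

16


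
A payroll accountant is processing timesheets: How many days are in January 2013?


Month: January
Year: 2013
January is a 31-day month
Total: 31 days

31


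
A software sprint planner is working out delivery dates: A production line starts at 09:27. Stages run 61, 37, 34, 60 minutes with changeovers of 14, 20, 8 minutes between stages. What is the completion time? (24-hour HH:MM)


Start: 09:27 = 567 min from midnight
  after task 1 (61 min): 10:28
  after break (14 min): 10:42
  after task 2 (37 min): 11:19
  after break (20 min): 11:39
  after task 3 (34 min): 12:13
  after break (8 min): 12:21
  after task 4 (60 min): 13:21
Total elapsed: 234 minutes
End time: 13:21

13:21


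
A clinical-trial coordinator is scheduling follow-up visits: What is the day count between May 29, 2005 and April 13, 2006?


Start date: 2005-05-29
End date: 2006-04-13
May 2005: +3 days
Jun 2005: +30 days
Jul 2005: +31 days
... (9 more months)
Total: 319 days

319


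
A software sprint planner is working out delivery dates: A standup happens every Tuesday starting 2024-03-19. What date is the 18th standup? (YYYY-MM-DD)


First occurrence: 2024-03-19 (occurrence 1)
Each occurrence is 7 days after the previous.
Occurrence 18 is 17 weeks after the first.
17 weeks = 119 days
2024-03-19 + 119 days = 2024-07-16

2024-07-16


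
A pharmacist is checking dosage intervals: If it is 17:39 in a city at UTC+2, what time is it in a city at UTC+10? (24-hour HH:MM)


Local time: 17:39 at UTC+2 (offset 2h)
Target zone: UTC+10 (offset 10h)
Difference: 10 - (2) = 8 hours
Calculation: 17 + (8) = 25
Wraparound: (25) mod 24 = 1
Result: 01:39

01:39


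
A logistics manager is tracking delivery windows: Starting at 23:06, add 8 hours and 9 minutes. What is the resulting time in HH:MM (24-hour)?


Start time: 23:06
Adding: 8 hours 9 minutes
Minutes: 6 + 9 = 15
Hours: 23 + 8 + 0 = 31
Hour wraparound: 31 mod 24 = 7
Result: 07:15

07:15


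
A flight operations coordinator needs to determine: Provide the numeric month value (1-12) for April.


Calendar month order:
3. March
4. April <--
5. May
April is month number 4

4


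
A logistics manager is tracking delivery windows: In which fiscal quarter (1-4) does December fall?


Month: December (month 12)
Q1: January-March (months 1-3)
Q2: April-June (months 4-6)
Q3: July-September (months 7-9)
Q4: October-December (months 10-12)
Month 12 falls in Q4

4


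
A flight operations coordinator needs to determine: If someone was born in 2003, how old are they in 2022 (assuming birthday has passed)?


Birth year: 2003
Current year: 2022
Age = current year - birth year
Age = 2022 - 2003 = 19

19


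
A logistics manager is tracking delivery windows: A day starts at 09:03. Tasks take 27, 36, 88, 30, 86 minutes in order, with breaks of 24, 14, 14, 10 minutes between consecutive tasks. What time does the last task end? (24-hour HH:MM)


Start: 09:03 = 543 min from midnight
  after task 1 (27 min): 09:30
  after break (24 min): 09:54
  after task 2 (36 min): 10:30
  after break (14 min): 10:44
  after task 3 (88 min): 12:12
  after break (14 min): 12:26
  after task 4 (30 min): 12:56
  after break (10 min): 13:06
  after task 5 (86 min): 14:32
Total elapsed: 329 minutes
End time: 14:32

14:32


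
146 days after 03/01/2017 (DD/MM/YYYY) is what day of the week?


Start: 2017-01-03 (Tuesday)
Step 1 - find target date: add 146 days
  2017-01-03 + 146 days = 2017-05-29
Step 2 - day of week:
  146 mod 7 = 6
  Tuesday + 6 days -> Monday
Result: Monday (2017-05-29)

Monday


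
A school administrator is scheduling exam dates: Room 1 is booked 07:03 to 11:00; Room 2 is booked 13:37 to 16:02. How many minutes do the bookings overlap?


Interval A: [423, 660] minutes from midnight
Interval B: [817, 962] minutes from midnight
Overlap start = max(423, 817) = 817
Overlap end = min(660, 962) = 660
End <= start, so the intervals do not overlap: 0 minutes

0


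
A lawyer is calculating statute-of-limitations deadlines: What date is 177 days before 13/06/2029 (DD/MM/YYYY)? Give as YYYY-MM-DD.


Start: 2029-06-13
Subtracting 177 days
Days already passed in June: 13
After going back through June: 164 more days to subtract
May 2029: 31 days, 133 remaining
April 2029: 30 days, 103 remaining
March 2029: 31 days, 72 remaining
February 2029: 28 days, 44 remaining
Result: 2028-12-18

2028-12-18


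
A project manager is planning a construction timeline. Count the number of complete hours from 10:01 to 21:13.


Start: 10:01
End: 21:13
Hour difference: 21 - 10 = 11 hours
Minute difference: 13 - 1 = 12 minutes
Total minutes: 672
Complete hours: 672 / 60 = 11 (remainder 12)

11


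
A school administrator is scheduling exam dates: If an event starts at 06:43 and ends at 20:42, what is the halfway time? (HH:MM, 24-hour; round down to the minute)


Start time: 06:43 = 403 minutes from midnight
End time: 20:42 = 1242 minutes from midnight
Sum: 403 + 1242 = 1645
Midpoint: 1645 / 2 = 822 minutes
Convert: 822 / 60 = 13 hours, 42 minutes
Result: 13:42

13:42


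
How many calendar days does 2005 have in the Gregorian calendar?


Year: 2005
Check leap year rules:
Divisible by 4? No
2005 is not a leap year
Days: 365

365


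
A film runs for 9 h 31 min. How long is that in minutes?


Hours: 9
Minutes: 31
Convert hours to minutes: 9 x 60 = 540
Add remaining minutes: 540 + 31 = 571

571


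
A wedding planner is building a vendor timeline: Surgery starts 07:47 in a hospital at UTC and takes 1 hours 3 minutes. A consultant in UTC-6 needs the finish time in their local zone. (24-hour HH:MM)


Start: 07:47 in UTC
Step 1 - add duration:
  minutes: 47 + 3 = 50
  hours: 7 + 1 + 0 = 8
  end in UTC: 08:50
Step 2 - convert UTC -> UTC-6:
  offset difference: -6 - (0) = -6 hours
  8 + (-6) = 2 -> mod 24 = 2
Result: 02:50 in UTC-6

02:50


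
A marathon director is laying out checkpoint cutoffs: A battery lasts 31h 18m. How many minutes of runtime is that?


Hours: 31
Extra minutes: 18
Minutes per hour: 60
Hours to minutes: 31 x 60 = 1860
Total: 1860 + 18 = 1878

1878


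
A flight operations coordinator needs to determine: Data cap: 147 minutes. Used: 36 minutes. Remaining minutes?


Total budget: 147 minutes
Time used: 36 minutes
Remaining: 147 - 36 = 111 minutes
Percent used: 24.5%
Percent remaining: 75.5%

111


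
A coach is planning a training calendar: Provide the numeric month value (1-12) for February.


Calendar month order:
1. January
2. February <--
3. March
February is month number 2

2


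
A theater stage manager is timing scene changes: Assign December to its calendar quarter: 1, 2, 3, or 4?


Month: December (month 12)
Q1: January-March (months 1-3)
Q2: April-June (months 4-6)
Q3: July-September (months 7-9)
Q4: October-December (months 10-12)
Month 12 falls in Q4

4


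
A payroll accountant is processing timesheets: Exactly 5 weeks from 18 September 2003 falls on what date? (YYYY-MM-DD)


Start: 2003-09-18
Weeks to add: 5
Convert to days: 5 x 7 = 35 days
Add 35 days to 2003-09-18
Result: 2003-10-23

2003-10-23


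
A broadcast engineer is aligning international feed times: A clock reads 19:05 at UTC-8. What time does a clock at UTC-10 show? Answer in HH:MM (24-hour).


Local time: 19:05 at UTC-8 (offset -8h)
Target zone: UTC-10 (offset -10h)
Difference: -10 - (-8) = -2 hours
Calculation: 19 + (-2) = 17
Result: 17:05

17:05


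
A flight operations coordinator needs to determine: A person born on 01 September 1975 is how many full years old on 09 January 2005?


Birth: 1975-09-01
Reference: 2005-01-09
Year difference: 2005 - 1975 = 30
Has birthday (09-01) occurred by 01-09? No
Birthday not yet reached this year -> subtract 1
Age in full years: 29

29


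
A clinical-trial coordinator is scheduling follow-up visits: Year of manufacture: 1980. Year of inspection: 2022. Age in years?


Birth year: 1980
Current year: 2022
Age = current year - birth year
Age = 2022 - 1980 = 42

42


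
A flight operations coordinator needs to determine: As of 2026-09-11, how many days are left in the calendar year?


Start: September 11, 2026
End: December 31, 2026
Days left in September: 19
October: 31
November: 30
December: 31
Sum of remaining months: 92
Total: 19 + 92 = 111

111


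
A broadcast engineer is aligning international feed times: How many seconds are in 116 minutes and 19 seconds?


Minutes: 116
Extra seconds: 19
Seconds per minute: 60
Minutes to seconds: 116 x 60 = 6960
Total: 6960 + 19 = 6979

6979


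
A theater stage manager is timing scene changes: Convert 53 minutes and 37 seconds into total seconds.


Minutes: 53
Seconds: 37
Convert minutes to seconds: 53 x 60 = 3180
Add remaining seconds: 3180 + 37 = 3217

3217


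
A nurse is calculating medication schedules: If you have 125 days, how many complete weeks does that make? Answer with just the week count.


Total days: 125
Days per week: 7
Division: 125 / 7 = 17 remainder 6
Complete weeks: 17
Remaining days: 6

17


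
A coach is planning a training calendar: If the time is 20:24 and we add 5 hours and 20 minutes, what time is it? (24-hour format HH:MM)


Start time: 20:24
Adding: 5 hours 20 minutes
Minutes: 24 + 20 = 44
Hours: 20 + 5 + 0 = 25
Hour wraparound: 25 mod 24 = 1
Result: 01:44

01:44


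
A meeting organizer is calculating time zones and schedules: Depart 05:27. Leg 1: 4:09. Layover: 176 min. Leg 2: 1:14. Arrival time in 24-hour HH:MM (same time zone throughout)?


Depart: 05:27
Leg 1: +249 min -> 09:36
Layover: +176 min -> 12:32
Leg 2: +74 min -> 13:46
Total travel: 499 minutes = 8h 19m
Arrival: 13:46

13:46


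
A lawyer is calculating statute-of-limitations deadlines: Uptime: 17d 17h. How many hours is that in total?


Days: 17
Extra hours: 17
Hours per day: 24
Days to hours: 17 x 24 = 408
Total: 408 + 17 = 425

425


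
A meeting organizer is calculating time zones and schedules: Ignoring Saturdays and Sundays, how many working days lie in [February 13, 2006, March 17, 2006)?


Start: 2006-02-13 (Monday)
End (exclusive): 2006-03-17 (Friday)
Total calendar days: 32
Full weeks: 32 // 7 = 4 -> 20 weekdays
Remaining 4 days starting on Monday:
  Mon(w), Tue(w), Wed(w), Thu(w) -> 4 weekdays
Total business days: 20 + 4 = 24

24


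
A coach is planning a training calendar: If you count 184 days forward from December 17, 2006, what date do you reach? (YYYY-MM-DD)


Start: 2006-12-17
Adding 184 days
Days remaining in December: 14
After December: 170 days still to add
January 2007: 31 days, 139 remaining
February 2007: 28 days, 111 remaining
March 2007: 31 days, 80 remaining
April 2007: 30 days, 50 remaining
Result: 2007-06-19

2007-06-19


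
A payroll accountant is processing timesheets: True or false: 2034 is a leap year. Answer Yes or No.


Year: 2034
Divisible by 4? 2034 / 4 = 508.5 -> No
Not divisible by 4, so NOT a leap year

No


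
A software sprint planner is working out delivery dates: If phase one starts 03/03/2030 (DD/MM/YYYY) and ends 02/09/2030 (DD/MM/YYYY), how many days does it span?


Start date: 2030-03-03
End date: 2030-09-02
Mar 2030: +29 days
Apr 2030: +30 days
May 2030: +31 days
... (4 more months)
Total: 183 days

183


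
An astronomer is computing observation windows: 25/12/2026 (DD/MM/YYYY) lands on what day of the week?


Date: 2026-12-25
January 1, 2026 is a Thursday
Day of year: 359
Offset from Jan 1: 358 days
358 mod 7 = 1
Result: Friday

Friday


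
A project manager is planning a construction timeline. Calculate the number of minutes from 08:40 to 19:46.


Start time: 08:40 = 520 minutes from midnight
End time: 19:46 = 1186 minutes from midnight
Difference: 1186 - 520 = 666 minutes
That is 11 hours and 6 minutes

666


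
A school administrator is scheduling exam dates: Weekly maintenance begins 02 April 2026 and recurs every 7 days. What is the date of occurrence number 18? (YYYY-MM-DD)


First occurrence: 2026-04-02 (occurrence 1)
Each occurrence is 7 days after the previous.
Occurrence 18 is 17 weeks after the first.
17 weeks = 119 days
2026-04-02 + 119 days = 2026-07-30

2026-07-30


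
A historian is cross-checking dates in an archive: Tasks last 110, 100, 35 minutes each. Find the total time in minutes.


Durations: 110, 100, 35
Running sum: 110
+ 100 = 210
+ 35 = 245
Total duration: 245 minutes
That is 4 hours and 5 minutes

245


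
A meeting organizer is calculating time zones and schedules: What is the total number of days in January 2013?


Month: January
Year: 2013
January is a 31-day month
Total: 31 days

31


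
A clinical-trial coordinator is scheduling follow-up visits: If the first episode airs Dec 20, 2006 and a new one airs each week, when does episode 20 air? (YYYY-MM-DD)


First occurrence: 2006-12-20 (occurrence 1)
Each occurrence is 7 days after the previous.
Occurrence 20 is 19 weeks after the first.
19 weeks = 133 days
2006-12-20 + 133 days = 2007-05-02

2007-05-02


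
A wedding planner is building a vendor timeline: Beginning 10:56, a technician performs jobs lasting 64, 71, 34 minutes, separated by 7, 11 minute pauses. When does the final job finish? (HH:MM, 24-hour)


Start: 10:56 = 656 min from midnight
  after task 1 (64 min): 12:00
  after break (7 min): 12:07
  after task 2 (71 min): 13:18
  after break (11 min): 13:29
  after task 3 (34 min): 14:03
Total elapsed: 187 minutes
End time: 14:03

14:03
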